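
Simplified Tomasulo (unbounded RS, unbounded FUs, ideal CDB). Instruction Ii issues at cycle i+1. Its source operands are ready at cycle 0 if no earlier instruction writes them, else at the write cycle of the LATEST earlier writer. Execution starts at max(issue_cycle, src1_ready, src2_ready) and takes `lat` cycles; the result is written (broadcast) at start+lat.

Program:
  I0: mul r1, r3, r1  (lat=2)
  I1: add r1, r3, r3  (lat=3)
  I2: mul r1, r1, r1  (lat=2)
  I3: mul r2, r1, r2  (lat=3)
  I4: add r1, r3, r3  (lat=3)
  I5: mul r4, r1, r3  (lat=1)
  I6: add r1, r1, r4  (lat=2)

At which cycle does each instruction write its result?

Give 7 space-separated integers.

Answer: 3 5 7 10 8 9 11

Derivation:
I0 mul r1: issue@1 deps=(None,None) exec_start@1 write@3
I1 add r1: issue@2 deps=(None,None) exec_start@2 write@5
I2 mul r1: issue@3 deps=(1,1) exec_start@5 write@7
I3 mul r2: issue@4 deps=(2,None) exec_start@7 write@10
I4 add r1: issue@5 deps=(None,None) exec_start@5 write@8
I5 mul r4: issue@6 deps=(4,None) exec_start@8 write@9
I6 add r1: issue@7 deps=(4,5) exec_start@9 write@11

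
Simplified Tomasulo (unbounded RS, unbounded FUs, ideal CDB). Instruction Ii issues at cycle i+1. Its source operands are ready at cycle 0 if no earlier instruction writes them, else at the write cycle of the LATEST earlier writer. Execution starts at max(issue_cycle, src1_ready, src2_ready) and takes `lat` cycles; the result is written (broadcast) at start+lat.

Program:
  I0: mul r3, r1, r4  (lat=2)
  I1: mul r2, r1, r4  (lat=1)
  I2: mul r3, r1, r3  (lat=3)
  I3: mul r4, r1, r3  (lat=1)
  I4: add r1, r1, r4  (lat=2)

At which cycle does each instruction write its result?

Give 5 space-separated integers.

I0 mul r3: issue@1 deps=(None,None) exec_start@1 write@3
I1 mul r2: issue@2 deps=(None,None) exec_start@2 write@3
I2 mul r3: issue@3 deps=(None,0) exec_start@3 write@6
I3 mul r4: issue@4 deps=(None,2) exec_start@6 write@7
I4 add r1: issue@5 deps=(None,3) exec_start@7 write@9

Answer: 3 3 6 7 9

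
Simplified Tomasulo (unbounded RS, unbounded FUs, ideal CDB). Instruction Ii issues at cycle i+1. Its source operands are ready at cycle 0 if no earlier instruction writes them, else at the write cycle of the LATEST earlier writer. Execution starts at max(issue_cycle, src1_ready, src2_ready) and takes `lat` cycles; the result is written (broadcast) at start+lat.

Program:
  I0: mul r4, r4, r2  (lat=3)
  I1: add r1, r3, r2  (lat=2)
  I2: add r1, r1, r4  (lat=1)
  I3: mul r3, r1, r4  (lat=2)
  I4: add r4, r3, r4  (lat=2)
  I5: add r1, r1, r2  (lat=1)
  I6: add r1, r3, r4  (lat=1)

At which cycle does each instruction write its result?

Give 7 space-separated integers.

Answer: 4 4 5 7 9 7 10

Derivation:
I0 mul r4: issue@1 deps=(None,None) exec_start@1 write@4
I1 add r1: issue@2 deps=(None,None) exec_start@2 write@4
I2 add r1: issue@3 deps=(1,0) exec_start@4 write@5
I3 mul r3: issue@4 deps=(2,0) exec_start@5 write@7
I4 add r4: issue@5 deps=(3,0) exec_start@7 write@9
I5 add r1: issue@6 deps=(2,None) exec_start@6 write@7
I6 add r1: issue@7 deps=(3,4) exec_start@9 write@10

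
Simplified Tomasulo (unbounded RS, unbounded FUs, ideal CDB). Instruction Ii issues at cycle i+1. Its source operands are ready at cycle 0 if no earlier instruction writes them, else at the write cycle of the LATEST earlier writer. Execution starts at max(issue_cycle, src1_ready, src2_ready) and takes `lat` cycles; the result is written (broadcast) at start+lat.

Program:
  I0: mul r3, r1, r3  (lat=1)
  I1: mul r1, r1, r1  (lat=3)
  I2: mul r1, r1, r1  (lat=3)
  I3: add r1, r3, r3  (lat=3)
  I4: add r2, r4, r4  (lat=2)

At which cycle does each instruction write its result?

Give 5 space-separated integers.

I0 mul r3: issue@1 deps=(None,None) exec_start@1 write@2
I1 mul r1: issue@2 deps=(None,None) exec_start@2 write@5
I2 mul r1: issue@3 deps=(1,1) exec_start@5 write@8
I3 add r1: issue@4 deps=(0,0) exec_start@4 write@7
I4 add r2: issue@5 deps=(None,None) exec_start@5 write@7

Answer: 2 5 8 7 7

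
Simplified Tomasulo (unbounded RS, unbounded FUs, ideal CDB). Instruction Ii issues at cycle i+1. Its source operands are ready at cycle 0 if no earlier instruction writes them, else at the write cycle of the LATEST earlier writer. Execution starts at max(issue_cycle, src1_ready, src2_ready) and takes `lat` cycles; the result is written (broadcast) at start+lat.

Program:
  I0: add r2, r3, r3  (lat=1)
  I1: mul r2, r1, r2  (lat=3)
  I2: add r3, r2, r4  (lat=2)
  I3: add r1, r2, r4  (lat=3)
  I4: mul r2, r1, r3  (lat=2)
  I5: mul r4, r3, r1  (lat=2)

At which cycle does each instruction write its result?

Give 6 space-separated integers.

Answer: 2 5 7 8 10 10

Derivation:
I0 add r2: issue@1 deps=(None,None) exec_start@1 write@2
I1 mul r2: issue@2 deps=(None,0) exec_start@2 write@5
I2 add r3: issue@3 deps=(1,None) exec_start@5 write@7
I3 add r1: issue@4 deps=(1,None) exec_start@5 write@8
I4 mul r2: issue@5 deps=(3,2) exec_start@8 write@10
I5 mul r4: issue@6 deps=(2,3) exec_start@8 write@10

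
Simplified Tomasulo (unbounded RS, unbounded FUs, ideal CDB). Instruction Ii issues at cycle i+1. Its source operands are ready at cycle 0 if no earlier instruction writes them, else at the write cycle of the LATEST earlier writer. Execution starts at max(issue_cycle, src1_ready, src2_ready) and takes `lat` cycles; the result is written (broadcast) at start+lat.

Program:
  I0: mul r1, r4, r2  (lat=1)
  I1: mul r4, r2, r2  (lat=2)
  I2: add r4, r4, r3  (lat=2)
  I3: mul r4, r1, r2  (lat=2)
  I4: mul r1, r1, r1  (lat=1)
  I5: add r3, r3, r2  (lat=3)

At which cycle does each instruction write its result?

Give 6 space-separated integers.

Answer: 2 4 6 6 6 9

Derivation:
I0 mul r1: issue@1 deps=(None,None) exec_start@1 write@2
I1 mul r4: issue@2 deps=(None,None) exec_start@2 write@4
I2 add r4: issue@3 deps=(1,None) exec_start@4 write@6
I3 mul r4: issue@4 deps=(0,None) exec_start@4 write@6
I4 mul r1: issue@5 deps=(0,0) exec_start@5 write@6
I5 add r3: issue@6 deps=(None,None) exec_start@6 write@9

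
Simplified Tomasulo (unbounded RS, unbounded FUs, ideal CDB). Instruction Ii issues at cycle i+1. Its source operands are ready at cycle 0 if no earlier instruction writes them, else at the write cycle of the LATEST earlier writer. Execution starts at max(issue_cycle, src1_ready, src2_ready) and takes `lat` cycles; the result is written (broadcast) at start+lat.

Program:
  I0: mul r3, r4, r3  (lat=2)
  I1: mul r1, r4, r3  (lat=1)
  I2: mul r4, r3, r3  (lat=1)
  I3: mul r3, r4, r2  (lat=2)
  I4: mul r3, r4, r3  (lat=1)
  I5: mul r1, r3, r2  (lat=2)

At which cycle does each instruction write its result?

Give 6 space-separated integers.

Answer: 3 4 4 6 7 9

Derivation:
I0 mul r3: issue@1 deps=(None,None) exec_start@1 write@3
I1 mul r1: issue@2 deps=(None,0) exec_start@3 write@4
I2 mul r4: issue@3 deps=(0,0) exec_start@3 write@4
I3 mul r3: issue@4 deps=(2,None) exec_start@4 write@6
I4 mul r3: issue@5 deps=(2,3) exec_start@6 write@7
I5 mul r1: issue@6 deps=(4,None) exec_start@7 write@9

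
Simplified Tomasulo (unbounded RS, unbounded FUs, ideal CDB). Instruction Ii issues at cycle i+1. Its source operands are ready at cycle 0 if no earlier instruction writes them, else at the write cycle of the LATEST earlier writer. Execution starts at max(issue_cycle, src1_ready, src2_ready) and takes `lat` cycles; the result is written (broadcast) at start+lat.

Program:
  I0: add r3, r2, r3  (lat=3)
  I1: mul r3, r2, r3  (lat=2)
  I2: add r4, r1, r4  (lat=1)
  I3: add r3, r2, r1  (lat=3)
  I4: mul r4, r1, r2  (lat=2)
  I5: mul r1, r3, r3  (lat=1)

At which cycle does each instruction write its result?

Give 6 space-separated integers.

I0 add r3: issue@1 deps=(None,None) exec_start@1 write@4
I1 mul r3: issue@2 deps=(None,0) exec_start@4 write@6
I2 add r4: issue@3 deps=(None,None) exec_start@3 write@4
I3 add r3: issue@4 deps=(None,None) exec_start@4 write@7
I4 mul r4: issue@5 deps=(None,None) exec_start@5 write@7
I5 mul r1: issue@6 deps=(3,3) exec_start@7 write@8

Answer: 4 6 4 7 7 8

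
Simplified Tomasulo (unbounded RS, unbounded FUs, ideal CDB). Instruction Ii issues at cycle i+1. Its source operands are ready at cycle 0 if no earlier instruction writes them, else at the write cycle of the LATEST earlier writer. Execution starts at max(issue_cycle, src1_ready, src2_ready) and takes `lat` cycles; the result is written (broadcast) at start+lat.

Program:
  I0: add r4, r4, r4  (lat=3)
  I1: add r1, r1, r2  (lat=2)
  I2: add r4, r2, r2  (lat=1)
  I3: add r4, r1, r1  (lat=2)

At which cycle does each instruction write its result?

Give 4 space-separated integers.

I0 add r4: issue@1 deps=(None,None) exec_start@1 write@4
I1 add r1: issue@2 deps=(None,None) exec_start@2 write@4
I2 add r4: issue@3 deps=(None,None) exec_start@3 write@4
I3 add r4: issue@4 deps=(1,1) exec_start@4 write@6

Answer: 4 4 4 6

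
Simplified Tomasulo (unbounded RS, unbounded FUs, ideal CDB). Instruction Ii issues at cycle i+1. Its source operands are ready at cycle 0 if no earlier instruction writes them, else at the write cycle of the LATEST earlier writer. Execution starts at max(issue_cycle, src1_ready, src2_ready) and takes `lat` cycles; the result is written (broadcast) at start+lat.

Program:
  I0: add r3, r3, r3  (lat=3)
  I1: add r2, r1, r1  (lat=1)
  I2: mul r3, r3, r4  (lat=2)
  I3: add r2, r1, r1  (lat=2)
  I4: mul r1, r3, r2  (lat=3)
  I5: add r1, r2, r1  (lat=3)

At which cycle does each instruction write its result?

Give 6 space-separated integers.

Answer: 4 3 6 6 9 12

Derivation:
I0 add r3: issue@1 deps=(None,None) exec_start@1 write@4
I1 add r2: issue@2 deps=(None,None) exec_start@2 write@3
I2 mul r3: issue@3 deps=(0,None) exec_start@4 write@6
I3 add r2: issue@4 deps=(None,None) exec_start@4 write@6
I4 mul r1: issue@5 deps=(2,3) exec_start@6 write@9
I5 add r1: issue@6 deps=(3,4) exec_start@9 write@12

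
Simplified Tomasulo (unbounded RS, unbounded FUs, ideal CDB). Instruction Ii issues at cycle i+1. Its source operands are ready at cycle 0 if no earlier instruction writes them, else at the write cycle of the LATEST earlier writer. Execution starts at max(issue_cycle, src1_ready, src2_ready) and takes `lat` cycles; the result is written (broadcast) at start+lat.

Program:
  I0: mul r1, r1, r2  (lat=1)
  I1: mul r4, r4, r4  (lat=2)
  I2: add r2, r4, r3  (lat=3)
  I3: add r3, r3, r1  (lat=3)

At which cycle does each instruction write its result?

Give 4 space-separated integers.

Answer: 2 4 7 7

Derivation:
I0 mul r1: issue@1 deps=(None,None) exec_start@1 write@2
I1 mul r4: issue@2 deps=(None,None) exec_start@2 write@4
I2 add r2: issue@3 deps=(1,None) exec_start@4 write@7
I3 add r3: issue@4 deps=(None,0) exec_start@4 write@7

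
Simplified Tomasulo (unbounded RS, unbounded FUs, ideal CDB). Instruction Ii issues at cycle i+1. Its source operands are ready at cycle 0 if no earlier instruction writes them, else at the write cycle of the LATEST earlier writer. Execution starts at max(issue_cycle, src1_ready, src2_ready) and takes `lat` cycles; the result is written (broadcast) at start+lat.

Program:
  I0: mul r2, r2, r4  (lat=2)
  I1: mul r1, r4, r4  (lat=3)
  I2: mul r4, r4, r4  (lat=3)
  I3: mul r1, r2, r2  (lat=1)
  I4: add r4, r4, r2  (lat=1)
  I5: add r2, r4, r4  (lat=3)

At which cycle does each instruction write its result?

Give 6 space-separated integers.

I0 mul r2: issue@1 deps=(None,None) exec_start@1 write@3
I1 mul r1: issue@2 deps=(None,None) exec_start@2 write@5
I2 mul r4: issue@3 deps=(None,None) exec_start@3 write@6
I3 mul r1: issue@4 deps=(0,0) exec_start@4 write@5
I4 add r4: issue@5 deps=(2,0) exec_start@6 write@7
I5 add r2: issue@6 deps=(4,4) exec_start@7 write@10

Answer: 3 5 6 5 7 10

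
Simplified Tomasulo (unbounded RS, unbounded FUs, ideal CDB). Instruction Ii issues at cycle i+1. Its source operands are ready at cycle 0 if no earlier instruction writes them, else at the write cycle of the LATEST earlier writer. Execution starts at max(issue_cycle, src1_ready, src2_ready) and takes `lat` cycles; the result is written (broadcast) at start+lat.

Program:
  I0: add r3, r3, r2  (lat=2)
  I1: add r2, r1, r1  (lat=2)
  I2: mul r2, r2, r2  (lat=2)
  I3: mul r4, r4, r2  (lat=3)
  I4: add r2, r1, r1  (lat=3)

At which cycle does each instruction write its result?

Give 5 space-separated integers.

I0 add r3: issue@1 deps=(None,None) exec_start@1 write@3
I1 add r2: issue@2 deps=(None,None) exec_start@2 write@4
I2 mul r2: issue@3 deps=(1,1) exec_start@4 write@6
I3 mul r4: issue@4 deps=(None,2) exec_start@6 write@9
I4 add r2: issue@5 deps=(None,None) exec_start@5 write@8

Answer: 3 4 6 9 8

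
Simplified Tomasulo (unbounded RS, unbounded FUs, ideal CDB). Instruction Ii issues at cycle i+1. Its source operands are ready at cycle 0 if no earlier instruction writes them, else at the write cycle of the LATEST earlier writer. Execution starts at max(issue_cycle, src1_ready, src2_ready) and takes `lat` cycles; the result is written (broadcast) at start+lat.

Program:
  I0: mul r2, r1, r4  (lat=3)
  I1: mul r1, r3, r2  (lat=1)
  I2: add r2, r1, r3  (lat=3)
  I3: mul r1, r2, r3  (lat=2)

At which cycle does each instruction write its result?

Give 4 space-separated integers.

Answer: 4 5 8 10

Derivation:
I0 mul r2: issue@1 deps=(None,None) exec_start@1 write@4
I1 mul r1: issue@2 deps=(None,0) exec_start@4 write@5
I2 add r2: issue@3 deps=(1,None) exec_start@5 write@8
I3 mul r1: issue@4 deps=(2,None) exec_start@8 write@10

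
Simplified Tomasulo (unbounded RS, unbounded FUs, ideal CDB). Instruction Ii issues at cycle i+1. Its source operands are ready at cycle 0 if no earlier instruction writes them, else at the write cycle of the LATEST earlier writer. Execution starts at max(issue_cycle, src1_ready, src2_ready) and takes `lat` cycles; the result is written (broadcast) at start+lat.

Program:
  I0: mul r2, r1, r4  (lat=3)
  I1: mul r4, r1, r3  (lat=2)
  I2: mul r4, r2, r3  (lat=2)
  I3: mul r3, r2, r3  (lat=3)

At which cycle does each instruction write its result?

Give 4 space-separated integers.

I0 mul r2: issue@1 deps=(None,None) exec_start@1 write@4
I1 mul r4: issue@2 deps=(None,None) exec_start@2 write@4
I2 mul r4: issue@3 deps=(0,None) exec_start@4 write@6
I3 mul r3: issue@4 deps=(0,None) exec_start@4 write@7

Answer: 4 4 6 7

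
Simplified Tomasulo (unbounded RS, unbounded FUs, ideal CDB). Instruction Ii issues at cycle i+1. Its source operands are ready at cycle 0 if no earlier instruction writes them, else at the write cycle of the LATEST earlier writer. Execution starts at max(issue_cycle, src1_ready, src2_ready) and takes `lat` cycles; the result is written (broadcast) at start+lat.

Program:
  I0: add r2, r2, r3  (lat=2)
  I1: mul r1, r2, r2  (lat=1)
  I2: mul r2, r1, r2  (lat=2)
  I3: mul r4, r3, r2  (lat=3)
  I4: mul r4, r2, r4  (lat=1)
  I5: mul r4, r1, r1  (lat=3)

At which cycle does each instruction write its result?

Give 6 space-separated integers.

I0 add r2: issue@1 deps=(None,None) exec_start@1 write@3
I1 mul r1: issue@2 deps=(0,0) exec_start@3 write@4
I2 mul r2: issue@3 deps=(1,0) exec_start@4 write@6
I3 mul r4: issue@4 deps=(None,2) exec_start@6 write@9
I4 mul r4: issue@5 deps=(2,3) exec_start@9 write@10
I5 mul r4: issue@6 deps=(1,1) exec_start@6 write@9

Answer: 3 4 6 9 10 9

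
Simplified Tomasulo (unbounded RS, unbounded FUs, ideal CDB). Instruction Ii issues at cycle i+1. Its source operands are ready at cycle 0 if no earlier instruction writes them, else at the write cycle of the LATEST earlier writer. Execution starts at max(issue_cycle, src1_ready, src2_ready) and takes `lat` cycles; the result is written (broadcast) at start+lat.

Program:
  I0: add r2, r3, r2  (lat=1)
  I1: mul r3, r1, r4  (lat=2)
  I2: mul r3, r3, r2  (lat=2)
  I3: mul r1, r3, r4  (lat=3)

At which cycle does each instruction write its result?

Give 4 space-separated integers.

Answer: 2 4 6 9

Derivation:
I0 add r2: issue@1 deps=(None,None) exec_start@1 write@2
I1 mul r3: issue@2 deps=(None,None) exec_start@2 write@4
I2 mul r3: issue@3 deps=(1,0) exec_start@4 write@6
I3 mul r1: issue@4 deps=(2,None) exec_start@6 write@9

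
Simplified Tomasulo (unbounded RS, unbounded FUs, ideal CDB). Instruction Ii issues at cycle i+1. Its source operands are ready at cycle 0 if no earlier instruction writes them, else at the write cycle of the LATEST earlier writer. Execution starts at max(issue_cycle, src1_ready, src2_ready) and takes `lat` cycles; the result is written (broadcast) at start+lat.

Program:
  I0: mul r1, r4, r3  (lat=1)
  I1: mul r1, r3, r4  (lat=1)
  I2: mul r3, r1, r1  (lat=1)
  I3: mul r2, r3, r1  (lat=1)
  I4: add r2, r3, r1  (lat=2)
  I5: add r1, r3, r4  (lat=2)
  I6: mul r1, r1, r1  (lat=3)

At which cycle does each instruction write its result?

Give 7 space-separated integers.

Answer: 2 3 4 5 7 8 11

Derivation:
I0 mul r1: issue@1 deps=(None,None) exec_start@1 write@2
I1 mul r1: issue@2 deps=(None,None) exec_start@2 write@3
I2 mul r3: issue@3 deps=(1,1) exec_start@3 write@4
I3 mul r2: issue@4 deps=(2,1) exec_start@4 write@5
I4 add r2: issue@5 deps=(2,1) exec_start@5 write@7
I5 add r1: issue@6 deps=(2,None) exec_start@6 write@8
I6 mul r1: issue@7 deps=(5,5) exec_start@8 write@11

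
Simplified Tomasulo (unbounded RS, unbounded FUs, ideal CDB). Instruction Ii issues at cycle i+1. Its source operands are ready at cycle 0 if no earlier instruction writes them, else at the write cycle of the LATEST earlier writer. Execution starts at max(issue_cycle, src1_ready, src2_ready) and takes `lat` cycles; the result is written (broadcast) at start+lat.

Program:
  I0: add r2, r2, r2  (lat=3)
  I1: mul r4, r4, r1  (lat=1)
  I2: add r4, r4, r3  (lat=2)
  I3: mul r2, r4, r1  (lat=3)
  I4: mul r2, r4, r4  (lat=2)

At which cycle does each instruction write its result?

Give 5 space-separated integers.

Answer: 4 3 5 8 7

Derivation:
I0 add r2: issue@1 deps=(None,None) exec_start@1 write@4
I1 mul r4: issue@2 deps=(None,None) exec_start@2 write@3
I2 add r4: issue@3 deps=(1,None) exec_start@3 write@5
I3 mul r2: issue@4 deps=(2,None) exec_start@5 write@8
I4 mul r2: issue@5 deps=(2,2) exec_start@5 write@7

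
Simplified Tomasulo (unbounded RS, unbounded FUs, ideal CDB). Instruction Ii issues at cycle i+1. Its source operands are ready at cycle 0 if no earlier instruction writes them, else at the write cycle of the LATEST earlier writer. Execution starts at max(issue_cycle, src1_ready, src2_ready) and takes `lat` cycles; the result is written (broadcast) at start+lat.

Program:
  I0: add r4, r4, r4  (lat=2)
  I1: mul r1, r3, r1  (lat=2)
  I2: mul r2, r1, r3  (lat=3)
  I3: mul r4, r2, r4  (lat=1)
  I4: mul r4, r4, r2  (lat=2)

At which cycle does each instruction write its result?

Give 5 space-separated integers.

I0 add r4: issue@1 deps=(None,None) exec_start@1 write@3
I1 mul r1: issue@2 deps=(None,None) exec_start@2 write@4
I2 mul r2: issue@3 deps=(1,None) exec_start@4 write@7
I3 mul r4: issue@4 deps=(2,0) exec_start@7 write@8
I4 mul r4: issue@5 deps=(3,2) exec_start@8 write@10

Answer: 3 4 7 8 10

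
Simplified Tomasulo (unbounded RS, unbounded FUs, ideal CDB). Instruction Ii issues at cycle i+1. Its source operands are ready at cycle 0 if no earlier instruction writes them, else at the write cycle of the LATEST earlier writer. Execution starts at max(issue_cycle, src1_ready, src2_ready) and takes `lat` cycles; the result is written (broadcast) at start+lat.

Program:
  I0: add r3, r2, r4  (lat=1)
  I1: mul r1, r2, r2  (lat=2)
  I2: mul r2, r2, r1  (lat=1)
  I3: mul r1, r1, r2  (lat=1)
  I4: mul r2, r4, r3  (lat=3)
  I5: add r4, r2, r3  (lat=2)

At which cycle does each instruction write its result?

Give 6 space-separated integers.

Answer: 2 4 5 6 8 10

Derivation:
I0 add r3: issue@1 deps=(None,None) exec_start@1 write@2
I1 mul r1: issue@2 deps=(None,None) exec_start@2 write@4
I2 mul r2: issue@3 deps=(None,1) exec_start@4 write@5
I3 mul r1: issue@4 deps=(1,2) exec_start@5 write@6
I4 mul r2: issue@5 deps=(None,0) exec_start@5 write@8
I5 add r4: issue@6 deps=(4,0) exec_start@8 write@10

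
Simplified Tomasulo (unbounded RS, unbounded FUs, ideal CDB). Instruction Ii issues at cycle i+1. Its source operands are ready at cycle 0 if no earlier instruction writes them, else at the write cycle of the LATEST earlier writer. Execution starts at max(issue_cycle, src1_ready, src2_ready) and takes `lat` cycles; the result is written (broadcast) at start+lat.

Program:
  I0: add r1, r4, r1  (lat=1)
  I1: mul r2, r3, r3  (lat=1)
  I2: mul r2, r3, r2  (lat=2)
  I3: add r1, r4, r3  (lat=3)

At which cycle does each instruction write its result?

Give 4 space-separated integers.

I0 add r1: issue@1 deps=(None,None) exec_start@1 write@2
I1 mul r2: issue@2 deps=(None,None) exec_start@2 write@3
I2 mul r2: issue@3 deps=(None,1) exec_start@3 write@5
I3 add r1: issue@4 deps=(None,None) exec_start@4 write@7

Answer: 2 3 5 7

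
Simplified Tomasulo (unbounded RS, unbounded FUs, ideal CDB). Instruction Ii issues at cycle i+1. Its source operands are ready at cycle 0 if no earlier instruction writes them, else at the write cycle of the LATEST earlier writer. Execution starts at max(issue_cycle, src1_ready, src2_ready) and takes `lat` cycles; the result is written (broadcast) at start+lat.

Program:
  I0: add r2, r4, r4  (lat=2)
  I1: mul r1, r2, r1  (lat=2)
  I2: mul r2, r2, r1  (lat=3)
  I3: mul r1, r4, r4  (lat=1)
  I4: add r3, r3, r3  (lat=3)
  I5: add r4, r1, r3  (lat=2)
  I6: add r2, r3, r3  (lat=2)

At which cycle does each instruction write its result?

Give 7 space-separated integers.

Answer: 3 5 8 5 8 10 10

Derivation:
I0 add r2: issue@1 deps=(None,None) exec_start@1 write@3
I1 mul r1: issue@2 deps=(0,None) exec_start@3 write@5
I2 mul r2: issue@3 deps=(0,1) exec_start@5 write@8
I3 mul r1: issue@4 deps=(None,None) exec_start@4 write@5
I4 add r3: issue@5 deps=(None,None) exec_start@5 write@8
I5 add r4: issue@6 deps=(3,4) exec_start@8 write@10
I6 add r2: issue@7 deps=(4,4) exec_start@8 write@10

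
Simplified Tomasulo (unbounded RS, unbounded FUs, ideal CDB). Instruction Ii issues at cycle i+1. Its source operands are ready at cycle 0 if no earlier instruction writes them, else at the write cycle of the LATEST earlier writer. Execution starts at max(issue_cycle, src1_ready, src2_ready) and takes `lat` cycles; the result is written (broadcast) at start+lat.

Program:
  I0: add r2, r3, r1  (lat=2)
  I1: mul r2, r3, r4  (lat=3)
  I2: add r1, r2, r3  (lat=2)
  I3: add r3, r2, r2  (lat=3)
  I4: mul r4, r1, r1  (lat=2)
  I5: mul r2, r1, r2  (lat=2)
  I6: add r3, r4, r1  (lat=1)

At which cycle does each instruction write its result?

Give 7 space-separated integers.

Answer: 3 5 7 8 9 9 10

Derivation:
I0 add r2: issue@1 deps=(None,None) exec_start@1 write@3
I1 mul r2: issue@2 deps=(None,None) exec_start@2 write@5
I2 add r1: issue@3 deps=(1,None) exec_start@5 write@7
I3 add r3: issue@4 deps=(1,1) exec_start@5 write@8
I4 mul r4: issue@5 deps=(2,2) exec_start@7 write@9
I5 mul r2: issue@6 deps=(2,1) exec_start@7 write@9
I6 add r3: issue@7 deps=(4,2) exec_start@9 write@10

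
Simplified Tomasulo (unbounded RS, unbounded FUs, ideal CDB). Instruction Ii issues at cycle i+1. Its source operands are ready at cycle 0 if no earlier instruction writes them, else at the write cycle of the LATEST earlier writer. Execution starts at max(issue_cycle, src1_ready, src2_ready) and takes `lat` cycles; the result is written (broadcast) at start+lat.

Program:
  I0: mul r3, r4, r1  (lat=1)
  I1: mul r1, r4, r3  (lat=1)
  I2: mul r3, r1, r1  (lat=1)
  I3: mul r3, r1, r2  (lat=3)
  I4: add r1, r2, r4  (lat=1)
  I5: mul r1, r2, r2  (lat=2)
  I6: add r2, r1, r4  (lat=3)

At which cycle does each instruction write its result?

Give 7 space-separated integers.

I0 mul r3: issue@1 deps=(None,None) exec_start@1 write@2
I1 mul r1: issue@2 deps=(None,0) exec_start@2 write@3
I2 mul r3: issue@3 deps=(1,1) exec_start@3 write@4
I3 mul r3: issue@4 deps=(1,None) exec_start@4 write@7
I4 add r1: issue@5 deps=(None,None) exec_start@5 write@6
I5 mul r1: issue@6 deps=(None,None) exec_start@6 write@8
I6 add r2: issue@7 deps=(5,None) exec_start@8 write@11

Answer: 2 3 4 7 6 8 11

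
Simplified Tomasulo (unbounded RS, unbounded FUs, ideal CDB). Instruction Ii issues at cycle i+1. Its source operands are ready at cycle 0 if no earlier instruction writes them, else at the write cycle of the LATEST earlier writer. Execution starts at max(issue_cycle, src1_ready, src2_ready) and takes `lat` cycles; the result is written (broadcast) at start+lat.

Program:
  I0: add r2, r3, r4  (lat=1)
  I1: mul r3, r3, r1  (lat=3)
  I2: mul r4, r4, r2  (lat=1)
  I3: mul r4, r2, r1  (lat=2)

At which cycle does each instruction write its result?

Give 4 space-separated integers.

I0 add r2: issue@1 deps=(None,None) exec_start@1 write@2
I1 mul r3: issue@2 deps=(None,None) exec_start@2 write@5
I2 mul r4: issue@3 deps=(None,0) exec_start@3 write@4
I3 mul r4: issue@4 deps=(0,None) exec_start@4 write@6

Answer: 2 5 4 6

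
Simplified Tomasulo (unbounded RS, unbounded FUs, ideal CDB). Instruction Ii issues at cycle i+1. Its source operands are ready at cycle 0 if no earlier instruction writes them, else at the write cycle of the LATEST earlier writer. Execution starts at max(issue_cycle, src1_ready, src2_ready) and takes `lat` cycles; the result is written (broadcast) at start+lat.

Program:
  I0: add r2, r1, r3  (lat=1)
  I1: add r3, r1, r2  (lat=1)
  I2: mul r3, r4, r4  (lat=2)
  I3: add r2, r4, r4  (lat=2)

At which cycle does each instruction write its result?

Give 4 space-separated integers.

I0 add r2: issue@1 deps=(None,None) exec_start@1 write@2
I1 add r3: issue@2 deps=(None,0) exec_start@2 write@3
I2 mul r3: issue@3 deps=(None,None) exec_start@3 write@5
I3 add r2: issue@4 deps=(None,None) exec_start@4 write@6

Answer: 2 3 5 6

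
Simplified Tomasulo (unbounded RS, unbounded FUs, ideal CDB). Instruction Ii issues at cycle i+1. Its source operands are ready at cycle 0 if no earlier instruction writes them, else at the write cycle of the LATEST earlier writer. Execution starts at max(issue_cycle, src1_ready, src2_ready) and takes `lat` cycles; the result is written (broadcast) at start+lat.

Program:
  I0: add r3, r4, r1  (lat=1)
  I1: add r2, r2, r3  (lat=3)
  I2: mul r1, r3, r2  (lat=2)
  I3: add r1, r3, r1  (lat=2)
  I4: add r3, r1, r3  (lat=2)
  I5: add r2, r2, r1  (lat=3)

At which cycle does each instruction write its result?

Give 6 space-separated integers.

Answer: 2 5 7 9 11 12

Derivation:
I0 add r3: issue@1 deps=(None,None) exec_start@1 write@2
I1 add r2: issue@2 deps=(None,0) exec_start@2 write@5
I2 mul r1: issue@3 deps=(0,1) exec_start@5 write@7
I3 add r1: issue@4 deps=(0,2) exec_start@7 write@9
I4 add r3: issue@5 deps=(3,0) exec_start@9 write@11
I5 add r2: issue@6 deps=(1,3) exec_start@9 write@12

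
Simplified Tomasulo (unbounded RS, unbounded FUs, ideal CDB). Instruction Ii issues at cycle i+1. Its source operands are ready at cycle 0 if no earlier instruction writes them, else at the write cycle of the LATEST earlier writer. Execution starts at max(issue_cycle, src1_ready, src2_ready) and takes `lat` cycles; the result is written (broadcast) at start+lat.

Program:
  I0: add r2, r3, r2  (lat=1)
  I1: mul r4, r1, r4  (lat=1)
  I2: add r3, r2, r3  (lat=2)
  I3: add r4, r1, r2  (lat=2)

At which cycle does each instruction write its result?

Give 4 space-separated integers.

Answer: 2 3 5 6

Derivation:
I0 add r2: issue@1 deps=(None,None) exec_start@1 write@2
I1 mul r4: issue@2 deps=(None,None) exec_start@2 write@3
I2 add r3: issue@3 deps=(0,None) exec_start@3 write@5
I3 add r4: issue@4 deps=(None,0) exec_start@4 write@6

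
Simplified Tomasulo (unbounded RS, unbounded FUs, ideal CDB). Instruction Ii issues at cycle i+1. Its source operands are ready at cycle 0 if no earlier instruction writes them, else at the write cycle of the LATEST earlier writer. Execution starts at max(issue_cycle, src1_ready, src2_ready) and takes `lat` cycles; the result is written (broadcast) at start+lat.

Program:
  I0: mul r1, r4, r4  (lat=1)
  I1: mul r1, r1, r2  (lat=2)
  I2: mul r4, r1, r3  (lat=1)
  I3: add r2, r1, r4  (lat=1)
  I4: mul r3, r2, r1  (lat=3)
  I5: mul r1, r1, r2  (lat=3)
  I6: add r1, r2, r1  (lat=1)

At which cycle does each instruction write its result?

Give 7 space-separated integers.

Answer: 2 4 5 6 9 9 10

Derivation:
I0 mul r1: issue@1 deps=(None,None) exec_start@1 write@2
I1 mul r1: issue@2 deps=(0,None) exec_start@2 write@4
I2 mul r4: issue@3 deps=(1,None) exec_start@4 write@5
I3 add r2: issue@4 deps=(1,2) exec_start@5 write@6
I4 mul r3: issue@5 deps=(3,1) exec_start@6 write@9
I5 mul r1: issue@6 deps=(1,3) exec_start@6 write@9
I6 add r1: issue@7 deps=(3,5) exec_start@9 write@10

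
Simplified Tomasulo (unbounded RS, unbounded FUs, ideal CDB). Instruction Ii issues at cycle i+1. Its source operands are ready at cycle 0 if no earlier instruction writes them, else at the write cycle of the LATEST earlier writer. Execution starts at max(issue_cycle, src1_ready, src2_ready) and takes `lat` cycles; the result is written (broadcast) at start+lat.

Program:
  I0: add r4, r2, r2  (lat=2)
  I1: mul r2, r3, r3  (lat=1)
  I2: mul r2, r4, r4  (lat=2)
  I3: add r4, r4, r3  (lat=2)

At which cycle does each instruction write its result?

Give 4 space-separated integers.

I0 add r4: issue@1 deps=(None,None) exec_start@1 write@3
I1 mul r2: issue@2 deps=(None,None) exec_start@2 write@3
I2 mul r2: issue@3 deps=(0,0) exec_start@3 write@5
I3 add r4: issue@4 deps=(0,None) exec_start@4 write@6

Answer: 3 3 5 6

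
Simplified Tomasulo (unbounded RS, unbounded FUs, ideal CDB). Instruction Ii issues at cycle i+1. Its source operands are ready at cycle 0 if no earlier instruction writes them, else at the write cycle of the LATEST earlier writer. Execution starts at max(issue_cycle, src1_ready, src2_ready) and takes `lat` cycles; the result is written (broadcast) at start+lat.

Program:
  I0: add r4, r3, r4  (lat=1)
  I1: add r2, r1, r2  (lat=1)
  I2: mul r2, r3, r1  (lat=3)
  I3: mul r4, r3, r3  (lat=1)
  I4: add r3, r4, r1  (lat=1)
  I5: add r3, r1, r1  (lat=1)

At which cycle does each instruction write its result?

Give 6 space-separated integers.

Answer: 2 3 6 5 6 7

Derivation:
I0 add r4: issue@1 deps=(None,None) exec_start@1 write@2
I1 add r2: issue@2 deps=(None,None) exec_start@2 write@3
I2 mul r2: issue@3 deps=(None,None) exec_start@3 write@6
I3 mul r4: issue@4 deps=(None,None) exec_start@4 write@5
I4 add r3: issue@5 deps=(3,None) exec_start@5 write@6
I5 add r3: issue@6 deps=(None,None) exec_start@6 write@7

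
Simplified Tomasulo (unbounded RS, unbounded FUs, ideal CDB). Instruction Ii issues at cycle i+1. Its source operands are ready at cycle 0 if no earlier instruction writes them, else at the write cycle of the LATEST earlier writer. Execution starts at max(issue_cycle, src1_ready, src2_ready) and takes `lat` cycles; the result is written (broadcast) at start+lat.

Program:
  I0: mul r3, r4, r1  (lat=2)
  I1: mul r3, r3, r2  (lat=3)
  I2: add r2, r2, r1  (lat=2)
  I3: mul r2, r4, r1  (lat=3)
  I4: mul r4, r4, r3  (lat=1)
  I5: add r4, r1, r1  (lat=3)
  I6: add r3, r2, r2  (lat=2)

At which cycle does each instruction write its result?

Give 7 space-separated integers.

I0 mul r3: issue@1 deps=(None,None) exec_start@1 write@3
I1 mul r3: issue@2 deps=(0,None) exec_start@3 write@6
I2 add r2: issue@3 deps=(None,None) exec_start@3 write@5
I3 mul r2: issue@4 deps=(None,None) exec_start@4 write@7
I4 mul r4: issue@5 deps=(None,1) exec_start@6 write@7
I5 add r4: issue@6 deps=(None,None) exec_start@6 write@9
I6 add r3: issue@7 deps=(3,3) exec_start@7 write@9

Answer: 3 6 5 7 7 9 9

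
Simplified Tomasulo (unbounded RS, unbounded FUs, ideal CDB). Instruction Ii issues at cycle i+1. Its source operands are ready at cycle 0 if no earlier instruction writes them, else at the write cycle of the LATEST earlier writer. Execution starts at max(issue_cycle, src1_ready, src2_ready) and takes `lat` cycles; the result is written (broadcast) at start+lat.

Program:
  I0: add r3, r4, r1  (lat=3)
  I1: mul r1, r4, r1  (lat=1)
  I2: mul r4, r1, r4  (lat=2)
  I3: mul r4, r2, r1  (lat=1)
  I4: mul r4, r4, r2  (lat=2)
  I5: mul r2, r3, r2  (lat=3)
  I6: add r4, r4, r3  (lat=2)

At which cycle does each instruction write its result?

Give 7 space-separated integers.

I0 add r3: issue@1 deps=(None,None) exec_start@1 write@4
I1 mul r1: issue@2 deps=(None,None) exec_start@2 write@3
I2 mul r4: issue@3 deps=(1,None) exec_start@3 write@5
I3 mul r4: issue@4 deps=(None,1) exec_start@4 write@5
I4 mul r4: issue@5 deps=(3,None) exec_start@5 write@7
I5 mul r2: issue@6 deps=(0,None) exec_start@6 write@9
I6 add r4: issue@7 deps=(4,0) exec_start@7 write@9

Answer: 4 3 5 5 7 9 9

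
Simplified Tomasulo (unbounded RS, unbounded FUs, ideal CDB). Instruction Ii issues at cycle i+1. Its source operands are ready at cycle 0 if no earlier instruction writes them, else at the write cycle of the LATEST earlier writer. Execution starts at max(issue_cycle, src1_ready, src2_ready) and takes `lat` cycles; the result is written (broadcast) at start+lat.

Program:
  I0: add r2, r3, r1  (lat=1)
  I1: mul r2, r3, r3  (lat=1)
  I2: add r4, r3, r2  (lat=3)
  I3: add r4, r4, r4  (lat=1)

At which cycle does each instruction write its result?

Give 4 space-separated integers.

Answer: 2 3 6 7

Derivation:
I0 add r2: issue@1 deps=(None,None) exec_start@1 write@2
I1 mul r2: issue@2 deps=(None,None) exec_start@2 write@3
I2 add r4: issue@3 deps=(None,1) exec_start@3 write@6
I3 add r4: issue@4 deps=(2,2) exec_start@6 write@7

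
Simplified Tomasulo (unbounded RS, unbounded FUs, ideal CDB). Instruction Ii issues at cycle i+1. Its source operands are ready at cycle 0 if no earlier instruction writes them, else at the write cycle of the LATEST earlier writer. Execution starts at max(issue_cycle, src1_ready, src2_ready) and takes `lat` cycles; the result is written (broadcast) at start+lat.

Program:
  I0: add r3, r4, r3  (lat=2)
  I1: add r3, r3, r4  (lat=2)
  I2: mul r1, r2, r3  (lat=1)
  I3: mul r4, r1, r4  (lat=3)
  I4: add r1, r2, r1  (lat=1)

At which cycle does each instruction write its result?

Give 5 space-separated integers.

I0 add r3: issue@1 deps=(None,None) exec_start@1 write@3
I1 add r3: issue@2 deps=(0,None) exec_start@3 write@5
I2 mul r1: issue@3 deps=(None,1) exec_start@5 write@6
I3 mul r4: issue@4 deps=(2,None) exec_start@6 write@9
I4 add r1: issue@5 deps=(None,2) exec_start@6 write@7

Answer: 3 5 6 9 7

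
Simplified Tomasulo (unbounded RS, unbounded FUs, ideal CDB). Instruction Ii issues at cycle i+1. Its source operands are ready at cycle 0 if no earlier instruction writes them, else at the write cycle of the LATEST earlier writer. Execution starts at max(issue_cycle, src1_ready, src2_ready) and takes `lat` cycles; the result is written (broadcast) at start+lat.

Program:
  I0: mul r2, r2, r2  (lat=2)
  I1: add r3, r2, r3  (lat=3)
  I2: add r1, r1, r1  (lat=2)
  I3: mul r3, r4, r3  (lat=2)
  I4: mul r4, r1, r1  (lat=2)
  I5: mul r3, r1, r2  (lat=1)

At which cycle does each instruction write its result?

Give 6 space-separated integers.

Answer: 3 6 5 8 7 7

Derivation:
I0 mul r2: issue@1 deps=(None,None) exec_start@1 write@3
I1 add r3: issue@2 deps=(0,None) exec_start@3 write@6
I2 add r1: issue@3 deps=(None,None) exec_start@3 write@5
I3 mul r3: issue@4 deps=(None,1) exec_start@6 write@8
I4 mul r4: issue@5 deps=(2,2) exec_start@5 write@7
I5 mul r3: issue@6 deps=(2,0) exec_start@6 write@7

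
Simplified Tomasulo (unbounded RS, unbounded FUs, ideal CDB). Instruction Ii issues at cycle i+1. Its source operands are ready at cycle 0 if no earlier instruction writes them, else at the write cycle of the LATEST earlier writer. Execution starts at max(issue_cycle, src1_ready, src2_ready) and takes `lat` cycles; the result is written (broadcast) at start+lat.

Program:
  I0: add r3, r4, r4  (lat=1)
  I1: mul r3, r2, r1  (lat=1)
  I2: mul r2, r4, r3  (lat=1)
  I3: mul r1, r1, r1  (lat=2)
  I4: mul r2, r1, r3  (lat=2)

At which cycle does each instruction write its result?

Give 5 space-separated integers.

Answer: 2 3 4 6 8

Derivation:
I0 add r3: issue@1 deps=(None,None) exec_start@1 write@2
I1 mul r3: issue@2 deps=(None,None) exec_start@2 write@3
I2 mul r2: issue@3 deps=(None,1) exec_start@3 write@4
I3 mul r1: issue@4 deps=(None,None) exec_start@4 write@6
I4 mul r2: issue@5 deps=(3,1) exec_start@6 write@8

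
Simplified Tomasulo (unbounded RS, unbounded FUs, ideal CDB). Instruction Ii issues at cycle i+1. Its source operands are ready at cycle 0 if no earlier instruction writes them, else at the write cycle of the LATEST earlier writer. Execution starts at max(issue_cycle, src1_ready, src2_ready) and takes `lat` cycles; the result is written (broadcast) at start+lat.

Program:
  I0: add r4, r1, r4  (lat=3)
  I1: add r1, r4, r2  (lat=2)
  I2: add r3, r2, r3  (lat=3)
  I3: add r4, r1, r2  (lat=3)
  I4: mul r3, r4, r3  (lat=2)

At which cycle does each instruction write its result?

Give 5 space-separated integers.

I0 add r4: issue@1 deps=(None,None) exec_start@1 write@4
I1 add r1: issue@2 deps=(0,None) exec_start@4 write@6
I2 add r3: issue@3 deps=(None,None) exec_start@3 write@6
I3 add r4: issue@4 deps=(1,None) exec_start@6 write@9
I4 mul r3: issue@5 deps=(3,2) exec_start@9 write@11

Answer: 4 6 6 9 11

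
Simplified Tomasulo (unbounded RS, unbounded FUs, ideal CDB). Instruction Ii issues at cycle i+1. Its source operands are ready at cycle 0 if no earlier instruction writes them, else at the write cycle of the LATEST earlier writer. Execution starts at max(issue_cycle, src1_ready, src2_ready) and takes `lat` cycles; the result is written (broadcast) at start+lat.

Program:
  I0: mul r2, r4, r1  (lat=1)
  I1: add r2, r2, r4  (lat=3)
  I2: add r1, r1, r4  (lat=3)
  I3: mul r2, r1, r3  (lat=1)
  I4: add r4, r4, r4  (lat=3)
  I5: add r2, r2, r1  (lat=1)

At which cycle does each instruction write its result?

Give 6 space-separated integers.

Answer: 2 5 6 7 8 8

Derivation:
I0 mul r2: issue@1 deps=(None,None) exec_start@1 write@2
I1 add r2: issue@2 deps=(0,None) exec_start@2 write@5
I2 add r1: issue@3 deps=(None,None) exec_start@3 write@6
I3 mul r2: issue@4 deps=(2,None) exec_start@6 write@7
I4 add r4: issue@5 deps=(None,None) exec_start@5 write@8
I5 add r2: issue@6 deps=(3,2) exec_start@7 write@8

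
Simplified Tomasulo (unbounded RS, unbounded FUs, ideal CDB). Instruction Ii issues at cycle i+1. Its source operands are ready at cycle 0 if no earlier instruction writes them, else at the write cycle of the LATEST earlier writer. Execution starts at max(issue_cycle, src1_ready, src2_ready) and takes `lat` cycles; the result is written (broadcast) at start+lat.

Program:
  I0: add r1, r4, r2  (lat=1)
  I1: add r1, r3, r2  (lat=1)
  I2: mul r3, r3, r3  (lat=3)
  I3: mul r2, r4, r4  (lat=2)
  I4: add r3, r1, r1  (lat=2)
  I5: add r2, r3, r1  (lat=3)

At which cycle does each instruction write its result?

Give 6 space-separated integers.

Answer: 2 3 6 6 7 10

Derivation:
I0 add r1: issue@1 deps=(None,None) exec_start@1 write@2
I1 add r1: issue@2 deps=(None,None) exec_start@2 write@3
I2 mul r3: issue@3 deps=(None,None) exec_start@3 write@6
I3 mul r2: issue@4 deps=(None,None) exec_start@4 write@6
I4 add r3: issue@5 deps=(1,1) exec_start@5 write@7
I5 add r2: issue@6 deps=(4,1) exec_start@7 write@10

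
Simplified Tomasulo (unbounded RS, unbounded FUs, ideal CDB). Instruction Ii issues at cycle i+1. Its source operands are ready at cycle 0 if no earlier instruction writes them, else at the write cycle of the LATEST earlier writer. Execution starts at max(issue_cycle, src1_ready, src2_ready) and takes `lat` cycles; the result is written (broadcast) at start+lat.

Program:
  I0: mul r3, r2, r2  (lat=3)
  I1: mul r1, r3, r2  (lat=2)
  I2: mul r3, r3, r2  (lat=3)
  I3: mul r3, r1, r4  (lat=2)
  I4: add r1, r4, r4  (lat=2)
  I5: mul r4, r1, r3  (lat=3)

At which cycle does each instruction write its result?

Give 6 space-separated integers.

I0 mul r3: issue@1 deps=(None,None) exec_start@1 write@4
I1 mul r1: issue@2 deps=(0,None) exec_start@4 write@6
I2 mul r3: issue@3 deps=(0,None) exec_start@4 write@7
I3 mul r3: issue@4 deps=(1,None) exec_start@6 write@8
I4 add r1: issue@5 deps=(None,None) exec_start@5 write@7
I5 mul r4: issue@6 deps=(4,3) exec_start@8 write@11

Answer: 4 6 7 8 7 11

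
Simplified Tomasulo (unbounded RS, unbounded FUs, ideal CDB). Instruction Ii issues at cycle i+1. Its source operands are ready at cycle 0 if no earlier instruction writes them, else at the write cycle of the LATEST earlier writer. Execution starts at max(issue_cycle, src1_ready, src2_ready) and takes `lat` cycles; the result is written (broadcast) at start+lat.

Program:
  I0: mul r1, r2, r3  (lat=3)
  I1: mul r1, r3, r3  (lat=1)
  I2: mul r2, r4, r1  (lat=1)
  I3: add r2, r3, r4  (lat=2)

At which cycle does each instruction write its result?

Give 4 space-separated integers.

Answer: 4 3 4 6

Derivation:
I0 mul r1: issue@1 deps=(None,None) exec_start@1 write@4
I1 mul r1: issue@2 deps=(None,None) exec_start@2 write@3
I2 mul r2: issue@3 deps=(None,1) exec_start@3 write@4
I3 add r2: issue@4 deps=(None,None) exec_start@4 write@6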